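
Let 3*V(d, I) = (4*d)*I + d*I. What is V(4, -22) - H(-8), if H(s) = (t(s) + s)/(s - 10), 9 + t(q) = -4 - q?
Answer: -2653/18 ≈ -147.39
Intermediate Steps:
t(q) = -13 - q (t(q) = -9 + (-4 - q) = -13 - q)
H(s) = -13/(-10 + s) (H(s) = ((-13 - s) + s)/(s - 10) = -13/(-10 + s))
V(d, I) = 5*I*d/3 (V(d, I) = ((4*d)*I + d*I)/3 = (4*I*d + I*d)/3 = (5*I*d)/3 = 5*I*d/3)
V(4, -22) - H(-8) = (5/3)*(-22)*4 - (-13)/(-10 - 8) = -440/3 - (-13)/(-18) = -440/3 - (-13)*(-1)/18 = -440/3 - 1*13/18 = -440/3 - 13/18 = -2653/18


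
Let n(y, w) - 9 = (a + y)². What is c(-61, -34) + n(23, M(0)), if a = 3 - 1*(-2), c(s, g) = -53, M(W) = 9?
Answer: 740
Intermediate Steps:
a = 5 (a = 3 + 2 = 5)
n(y, w) = 9 + (5 + y)²
c(-61, -34) + n(23, M(0)) = -53 + (9 + (5 + 23)²) = -53 + (9 + 28²) = -53 + (9 + 784) = -53 + 793 = 740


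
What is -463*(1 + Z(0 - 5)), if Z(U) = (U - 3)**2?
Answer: -30095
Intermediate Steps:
Z(U) = (-3 + U)**2
-463*(1 + Z(0 - 5)) = -463*(1 + (-3 + (0 - 5))**2) = -463*(1 + (-3 - 5)**2) = -463*(1 + (-8)**2) = -463*(1 + 64) = -463*65 = -30095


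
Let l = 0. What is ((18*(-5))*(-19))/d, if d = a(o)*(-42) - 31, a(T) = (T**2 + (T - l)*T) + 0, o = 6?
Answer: -342/611 ≈ -0.55974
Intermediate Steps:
a(T) = 2*T**2 (a(T) = (T**2 + (T - 1*0)*T) + 0 = (T**2 + (T + 0)*T) + 0 = (T**2 + T*T) + 0 = (T**2 + T**2) + 0 = 2*T**2 + 0 = 2*T**2)
d = -3055 (d = (2*6**2)*(-42) - 31 = (2*36)*(-42) - 31 = 72*(-42) - 31 = -3024 - 31 = -3055)
((18*(-5))*(-19))/d = ((18*(-5))*(-19))/(-3055) = -90*(-19)*(-1/3055) = 1710*(-1/3055) = -342/611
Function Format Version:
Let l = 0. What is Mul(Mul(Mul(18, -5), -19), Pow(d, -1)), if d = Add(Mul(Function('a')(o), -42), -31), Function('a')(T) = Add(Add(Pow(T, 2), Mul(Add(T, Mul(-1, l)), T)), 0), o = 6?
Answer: Rational(-342, 611) ≈ -0.55974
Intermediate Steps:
Function('a')(T) = Mul(2, Pow(T, 2)) (Function('a')(T) = Add(Add(Pow(T, 2), Mul(Add(T, Mul(-1, 0)), T)), 0) = Add(Add(Pow(T, 2), Mul(Add(T, 0), T)), 0) = Add(Add(Pow(T, 2), Mul(T, T)), 0) = Add(Add(Pow(T, 2), Pow(T, 2)), 0) = Add(Mul(2, Pow(T, 2)), 0) = Mul(2, Pow(T, 2)))
d = -3055 (d = Add(Mul(Mul(2, Pow(6, 2)), -42), -31) = Add(Mul(Mul(2, 36), -42), -31) = Add(Mul(72, -42), -31) = Add(-3024, -31) = -3055)
Mul(Mul(Mul(18, -5), -19), Pow(d, -1)) = Mul(Mul(Mul(18, -5), -19), Pow(-3055, -1)) = Mul(Mul(-90, -19), Rational(-1, 3055)) = Mul(1710, Rational(-1, 3055)) = Rational(-342, 611)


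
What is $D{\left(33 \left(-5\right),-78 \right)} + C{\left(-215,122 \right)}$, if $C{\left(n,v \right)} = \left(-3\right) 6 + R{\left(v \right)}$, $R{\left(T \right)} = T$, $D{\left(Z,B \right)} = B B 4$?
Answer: $24440$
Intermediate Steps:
$D{\left(Z,B \right)} = 4 B^{2}$ ($D{\left(Z,B \right)} = B^{2} \cdot 4 = 4 B^{2}$)
$C{\left(n,v \right)} = -18 + v$ ($C{\left(n,v \right)} = \left(-3\right) 6 + v = -18 + v$)
$D{\left(33 \left(-5\right),-78 \right)} + C{\left(-215,122 \right)} = 4 \left(-78\right)^{2} + \left(-18 + 122\right) = 4 \cdot 6084 + 104 = 24336 + 104 = 24440$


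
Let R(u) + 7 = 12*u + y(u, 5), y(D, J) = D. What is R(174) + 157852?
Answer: 160107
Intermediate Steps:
R(u) = -7 + 13*u (R(u) = -7 + (12*u + u) = -7 + 13*u)
R(174) + 157852 = (-7 + 13*174) + 157852 = (-7 + 2262) + 157852 = 2255 + 157852 = 160107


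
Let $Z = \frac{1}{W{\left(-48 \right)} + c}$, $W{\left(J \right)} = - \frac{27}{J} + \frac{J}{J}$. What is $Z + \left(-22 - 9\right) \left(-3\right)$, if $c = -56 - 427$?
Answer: $\frac{716363}{7703} \approx 92.998$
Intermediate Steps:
$W{\left(J \right)} = 1 - \frac{27}{J}$ ($W{\left(J \right)} = - \frac{27}{J} + 1 = 1 - \frac{27}{J}$)
$c = -483$
$Z = - \frac{16}{7703}$ ($Z = \frac{1}{\frac{-27 - 48}{-48} - 483} = \frac{1}{\left(- \frac{1}{48}\right) \left(-75\right) - 483} = \frac{1}{\frac{25}{16} - 483} = \frac{1}{- \frac{7703}{16}} = - \frac{16}{7703} \approx -0.0020771$)
$Z + \left(-22 - 9\right) \left(-3\right) = - \frac{16}{7703} + \left(-22 - 9\right) \left(-3\right) = - \frac{16}{7703} - -93 = - \frac{16}{7703} + 93 = \frac{716363}{7703}$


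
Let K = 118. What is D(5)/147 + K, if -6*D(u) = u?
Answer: 104071/882 ≈ 117.99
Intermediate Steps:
D(u) = -u/6
D(5)/147 + K = -⅙*5/147 + 118 = -⅚*1/147 + 118 = -5/882 + 118 = 104071/882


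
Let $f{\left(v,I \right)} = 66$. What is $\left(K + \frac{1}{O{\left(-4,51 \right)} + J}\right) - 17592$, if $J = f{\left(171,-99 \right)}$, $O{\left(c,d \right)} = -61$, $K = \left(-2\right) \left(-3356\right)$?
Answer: $- \frac{54399}{5} \approx -10880.0$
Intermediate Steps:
$K = 6712$
$J = 66$
$\left(K + \frac{1}{O{\left(-4,51 \right)} + J}\right) - 17592 = \left(6712 + \frac{1}{-61 + 66}\right) - 17592 = \left(6712 + \frac{1}{5}\right) - 17592 = \frac{33561}{5} - 17592 = - \frac{54399}{5}$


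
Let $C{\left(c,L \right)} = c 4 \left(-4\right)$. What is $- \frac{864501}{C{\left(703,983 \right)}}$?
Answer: $\frac{864501}{11248} \approx 76.858$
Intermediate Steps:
$C{\left(c,L \right)} = - 16 c$ ($C{\left(c,L \right)} = 4 c \left(-4\right) = - 16 c$)
$- \frac{864501}{C{\left(703,983 \right)}} = - \frac{864501}{\left(-16\right) 703} = - \frac{864501}{-11248} = \left(-864501\right) \left(- \frac{1}{11248}\right) = \frac{864501}{11248}$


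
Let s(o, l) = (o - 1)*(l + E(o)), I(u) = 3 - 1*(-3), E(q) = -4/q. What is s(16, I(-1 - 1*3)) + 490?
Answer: 2305/4 ≈ 576.25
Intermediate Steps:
I(u) = 6 (I(u) = 3 + 3 = 6)
s(o, l) = (-1 + o)*(l - 4/o) (s(o, l) = (o - 1)*(l - 4/o) = (-1 + o)*(l - 4/o))
s(16, I(-1 - 1*3)) + 490 = (-4 - 1*6 + 4/16 + 6*16) + 490 = (-4 - 6 + 4*(1/16) + 96) + 490 = (-4 - 6 + ¼ + 96) + 490 = 345/4 + 490 = 2305/4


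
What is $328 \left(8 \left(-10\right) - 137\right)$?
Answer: $-71176$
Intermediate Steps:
$328 \left(8 \left(-10\right) - 137\right) = 328 \left(-80 - 137\right) = 328 \left(-217\right) = -71176$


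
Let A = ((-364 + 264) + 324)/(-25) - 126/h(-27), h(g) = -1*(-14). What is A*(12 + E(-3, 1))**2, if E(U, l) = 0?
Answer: -64656/25 ≈ -2586.2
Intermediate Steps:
h(g) = 14
A = -449/25 (A = ((-364 + 264) + 324)/(-25) - 126/14 = (-100 + 324)*(-1/25) - 126*1/14 = 224*(-1/25) - 9 = -224/25 - 9 = -449/25 ≈ -17.960)
A*(12 + E(-3, 1))**2 = -449*(12 + 0)**2/25 = -449/25*12**2 = -449/25*144 = -64656/25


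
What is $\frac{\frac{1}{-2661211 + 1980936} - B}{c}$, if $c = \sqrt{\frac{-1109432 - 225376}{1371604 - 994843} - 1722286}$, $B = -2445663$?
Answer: $- \frac{5823031890634 i \sqrt{554369664184534}}{73570780979932475} \approx - 1863.6 i$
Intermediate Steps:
$c = \frac{i \sqrt{554369664184534}}{17941}$ ($c = \sqrt{- \frac{1334808}{376761} - 1722286} = \sqrt{\left(-1334808\right) \frac{1}{376761} - 1722286} = \sqrt{- \frac{444936}{125587} - 1722286} = \sqrt{- \frac{216297176818}{125587}} = \frac{i \sqrt{554369664184534}}{17941} \approx 1312.4 i$)
$\frac{\frac{1}{-2661211 + 1980936} - B}{c} = \frac{\frac{1}{-2661211 + 1980936} - -2445663}{\frac{1}{17941} i \sqrt{554369664184534}} = \left(\frac{1}{-680275} + 2445663\right) \left(- \frac{7 i \sqrt{554369664184534}}{216297176818}\right) = \left(- \frac{1}{680275} + 2445663\right) \left(- \frac{7 i \sqrt{554369664184534}}{216297176818}\right) = \frac{1663723397324 \left(- \frac{7 i \sqrt{554369664184534}}{216297176818}\right)}{680275} = - \frac{5823031890634 i \sqrt{554369664184534}}{73570780979932475}$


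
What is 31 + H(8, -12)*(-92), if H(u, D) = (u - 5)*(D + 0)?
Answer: 3343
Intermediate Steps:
H(u, D) = D*(-5 + u) (H(u, D) = (-5 + u)*D = D*(-5 + u))
31 + H(8, -12)*(-92) = 31 - 12*(-5 + 8)*(-92) = 31 - 12*3*(-92) = 31 - 36*(-92) = 31 + 3312 = 3343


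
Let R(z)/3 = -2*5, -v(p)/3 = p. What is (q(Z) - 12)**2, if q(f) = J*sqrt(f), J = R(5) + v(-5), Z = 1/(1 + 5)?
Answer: 363/2 + 60*sqrt(6) ≈ 328.47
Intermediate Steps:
v(p) = -3*p
Z = 1/6 ≈ 0.16667
R(z) = -30 (R(z) = 3*(-2*5) = 3*(-10) = -30)
J = -15 (J = -30 - 3*(-5) = -30 + 15 = -15)
q(f) = -15*sqrt(f)
(q(Z) - 12)**2 = (-5*sqrt(6)/2 - 12)**2 = (-12 - 5*sqrt(6)/2)**2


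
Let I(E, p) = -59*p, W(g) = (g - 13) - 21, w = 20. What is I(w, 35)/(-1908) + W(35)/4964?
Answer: 1281571/1183914 ≈ 1.0825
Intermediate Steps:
W(g) = -34 + g (W(g) = (-13 + g) - 21 = -34 + g)
I(w, 35)/(-1908) + W(35)/4964 = -59*35/(-1908) + (-34 + 35)/4964 = -2065*(-1/1908) + 1*(1/4964) = 2065/1908 + 1/4964 = 1281571/1183914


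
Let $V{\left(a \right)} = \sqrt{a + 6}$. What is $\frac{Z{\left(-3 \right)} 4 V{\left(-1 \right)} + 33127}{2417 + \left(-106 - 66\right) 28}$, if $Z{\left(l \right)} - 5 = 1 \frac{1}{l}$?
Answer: $- \frac{33127}{2399} - \frac{56 \sqrt{5}}{7197} \approx -13.826$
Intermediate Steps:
$V{\left(a \right)} = \sqrt{6 + a}$
$Z{\left(l \right)} = 5 + \frac{1}{l}$ ($Z{\left(l \right)} = 5 + 1 \frac{1}{l} = 5 + \frac{1}{l}$)
$\frac{Z{\left(-3 \right)} 4 V{\left(-1 \right)} + 33127}{2417 + \left(-106 - 66\right) 28} = \frac{\left(5 + \frac{1}{-3}\right) 4 \sqrt{6 - 1} + 33127}{2417 + \left(-106 - 66\right) 28} = \frac{\left(5 - \frac{1}{3}\right) 4 \sqrt{5} + 33127}{2417 - 4816} = \frac{\frac{14}{3} \cdot 4 \sqrt{5} + 33127}{2417 - 4816} = \frac{\frac{56 \sqrt{5}}{3} + 33127}{-2399} = \left(33127 + \frac{56 \sqrt{5}}{3}\right) \left(- \frac{1}{2399}\right) = - \frac{33127}{2399} - \frac{56 \sqrt{5}}{7197}$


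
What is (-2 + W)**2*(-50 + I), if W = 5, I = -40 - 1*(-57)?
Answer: -297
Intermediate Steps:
I = 17 (I = -40 + 57 = 17)
(-2 + W)**2*(-50 + I) = (-2 + 5)**2*(-50 + 17) = 3**2*(-33) = 9*(-33) = -297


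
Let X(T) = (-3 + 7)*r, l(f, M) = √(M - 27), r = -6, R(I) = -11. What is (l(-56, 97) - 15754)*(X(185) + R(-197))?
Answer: 551390 - 35*√70 ≈ 5.5110e+5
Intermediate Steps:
l(f, M) = √(-27 + M)
X(T) = -24 (X(T) = (-3 + 7)*(-6) = 4*(-6) = -24)
(l(-56, 97) - 15754)*(X(185) + R(-197)) = (√(-27 + 97) - 15754)*(-24 - 11) = (√70 - 15754)*(-35) = (-15754 + √70)*(-35) = 551390 - 35*√70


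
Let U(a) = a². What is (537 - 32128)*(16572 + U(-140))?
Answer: -1142709652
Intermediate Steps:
(537 - 32128)*(16572 + U(-140)) = (537 - 32128)*(16572 + (-140)²) = -31591*(16572 + 19600) = -31591*36172 = -1142709652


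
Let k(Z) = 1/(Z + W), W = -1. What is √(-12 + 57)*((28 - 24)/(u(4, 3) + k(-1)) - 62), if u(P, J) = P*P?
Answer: -5742*√5/31 ≈ -414.18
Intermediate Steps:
k(Z) = 1/(-1 + Z) (k(Z) = 1/(Z - 1) = 1/(-1 + Z))
u(P, J) = P²
√(-12 + 57)*((28 - 24)/(u(4, 3) + k(-1)) - 62) = √(-12 + 57)*((28 - 24)/(4² + 1/(-1 - 1)) - 62) = √45*(4/(16 + 1/(-2)) - 62) = (3*√5)*(4/(16 - ½) - 62) = (3*√5)*(4/(31/2) - 62) = (3*√5)*(4*(2/31) - 62) = (3*√5)*(8/31 - 62) = (3*√5)*(-1914/31) = -5742*√5/31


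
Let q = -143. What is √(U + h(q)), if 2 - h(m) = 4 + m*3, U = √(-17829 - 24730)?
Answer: √(427 + I*√42559) ≈ 21.228 + 4.8592*I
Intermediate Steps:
U = I*√42559 (U = √(-42559) = I*√42559 ≈ 206.3*I)
h(m) = -2 - 3*m (h(m) = 2 - (4 + m*3) = 2 - (4 + 3*m) = 2 + (-4 - 3*m) = -2 - 3*m)
√(U + h(q)) = √(I*√42559 + (-2 - 3*(-143))) = √(I*√42559 + (-2 + 429)) = √(I*√42559 + 427) = √(427 + I*√42559)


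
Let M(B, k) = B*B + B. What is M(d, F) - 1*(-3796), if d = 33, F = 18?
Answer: 4918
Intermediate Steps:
M(B, k) = B + B² (M(B, k) = B² + B = B + B²)
M(d, F) - 1*(-3796) = 33*(1 + 33) - 1*(-3796) = 33*34 + 3796 = 1122 + 3796 = 4918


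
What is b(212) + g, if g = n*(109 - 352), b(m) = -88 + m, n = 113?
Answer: -27335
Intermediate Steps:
g = -27459 (g = 113*(109 - 352) = 113*(-243) = -27459)
b(212) + g = (-88 + 212) - 27459 = 124 - 27459 = -27335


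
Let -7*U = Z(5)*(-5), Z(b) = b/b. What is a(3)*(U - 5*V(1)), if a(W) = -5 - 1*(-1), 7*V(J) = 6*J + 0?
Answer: 100/7 ≈ 14.286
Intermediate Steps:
Z(b) = 1
V(J) = 6*J/7 (V(J) = (6*J + 0)/7 = (6*J)/7 = 6*J/7)
U = 5/7 (U = -(-5)/7 = -1/7*(-5) = 5/7 ≈ 0.71429)
a(W) = -4 (a(W) = -5 + 1 = -4)
a(3)*(U - 5*V(1)) = -4*(5/7 - 30/7) = -4*(-25/7) = 100/7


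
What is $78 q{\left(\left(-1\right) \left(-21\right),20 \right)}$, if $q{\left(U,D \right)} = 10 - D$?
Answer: $-780$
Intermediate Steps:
$78 q{\left(\left(-1\right) \left(-21\right),20 \right)} = 78 \left(10 - 20\right) = 78 \left(-10\right) = -780$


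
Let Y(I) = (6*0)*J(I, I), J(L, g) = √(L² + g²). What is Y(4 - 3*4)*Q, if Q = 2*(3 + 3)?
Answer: 0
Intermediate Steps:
Q = 12 (Q = 2*6 = 12)
Y(I) = 0 (Y(I) = (6*0)*√(I² + I²) = 0*√(2*I²) = 0*(√2*√(I²)) = 0)
Y(4 - 3*4)*Q = 0*12 = 0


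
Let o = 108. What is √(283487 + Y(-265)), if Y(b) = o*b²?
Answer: √7867787 ≈ 2805.0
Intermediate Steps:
Y(b) = 108*b²
√(283487 + Y(-265)) = √(283487 + 108*(-265)²) = √(283487 + 108*70225) = √(283487 + 7584300) = √7867787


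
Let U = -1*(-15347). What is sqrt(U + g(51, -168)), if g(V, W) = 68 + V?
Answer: sqrt(15466) ≈ 124.36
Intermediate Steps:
U = 15347
sqrt(U + g(51, -168)) = sqrt(15347 + (68 + 51)) = sqrt(15347 + 119) = sqrt(15466)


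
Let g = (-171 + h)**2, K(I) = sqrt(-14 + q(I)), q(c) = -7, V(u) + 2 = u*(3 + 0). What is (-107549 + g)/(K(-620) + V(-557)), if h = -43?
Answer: 14758967/399850 + 61753*I*sqrt(21)/2798950 ≈ 36.911 + 0.1011*I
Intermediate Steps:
V(u) = -2 + 3*u (V(u) = -2 + u*(3 + 0) = -2 + u*3 = -2 + 3*u)
K(I) = I*sqrt(21) (K(I) = sqrt(-14 - 7) = sqrt(-21) = I*sqrt(21))
g = 45796 (g = (-171 - 43)**2 = (-214)**2 = 45796)
(-107549 + g)/(K(-620) + V(-557)) = (-107549 + 45796)/(I*sqrt(21) + (-2 + 3*(-557))) = -61753/(I*sqrt(21) + (-2 - 1671)) = -61753/(I*sqrt(21) - 1673) = -61753/(-1673 + I*sqrt(21))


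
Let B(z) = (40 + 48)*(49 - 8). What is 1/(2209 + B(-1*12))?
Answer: 1/5817 ≈ 0.00017191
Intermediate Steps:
B(z) = 3608 (B(z) = 88*41 = 3608)
1/(2209 + B(-1*12)) = 1/(2209 + 3608) = 1/5817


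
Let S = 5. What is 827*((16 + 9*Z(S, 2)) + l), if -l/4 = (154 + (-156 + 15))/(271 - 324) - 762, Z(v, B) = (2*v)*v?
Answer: 154065138/53 ≈ 2.9069e+6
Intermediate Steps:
Z(v, B) = 2*v²
l = 161596/53 (l = -4*((154 + (-156 + 15))/(271 - 324) - 762) = -4*((154 - 141)/(-53) - 762) = -4*(13*(-1/53) - 762) = -4*(-13/53 - 762) = -4*(-40399/53) = 161596/53 ≈ 3049.0)
827*((16 + 9*Z(S, 2)) + l) = 827*((16 + 9*(2*5²)) + 161596/53) = 827*((16 + 9*(2*25)) + 161596/53) = 827*((16 + 9*50) + 161596/53) = 827*((16 + 450) + 161596/53) = 827*(466 + 161596/53) = 827*(186294/53) = 154065138/53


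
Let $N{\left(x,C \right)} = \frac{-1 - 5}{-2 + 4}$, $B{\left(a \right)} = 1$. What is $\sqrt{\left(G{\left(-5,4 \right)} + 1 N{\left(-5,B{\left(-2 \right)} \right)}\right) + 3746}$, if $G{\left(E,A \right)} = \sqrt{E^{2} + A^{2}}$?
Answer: $\sqrt{3743 + \sqrt{41}} \approx 61.232$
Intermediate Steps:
$N{\left(x,C \right)} = -3$ ($N{\left(x,C \right)} = - \frac{6}{2} = \left(-6\right) \frac{1}{2} = -3$)
$G{\left(E,A \right)} = \sqrt{A^{2} + E^{2}}$
$\sqrt{\left(G{\left(-5,4 \right)} + 1 N{\left(-5,B{\left(-2 \right)} \right)}\right) + 3746} = \sqrt{\left(\sqrt{4^{2} + \left(-5\right)^{2}} + 1 \left(-3\right)\right) + 3746} = \sqrt{\left(\sqrt{16 + 25} - 3\right) + 3746} = \sqrt{\left(\sqrt{41} - 3\right) + 3746} = \sqrt{\left(-3 + \sqrt{41}\right) + 3746} = \sqrt{3743 + \sqrt{41}}$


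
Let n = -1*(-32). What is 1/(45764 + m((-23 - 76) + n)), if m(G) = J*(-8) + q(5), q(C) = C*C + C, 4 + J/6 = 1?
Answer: 1/45938 ≈ 2.1768e-5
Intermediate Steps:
n = 32
J = -18 (J = -24 + 6*1 = -24 + 6 = -18)
q(C) = C + C**2 (q(C) = C**2 + C = C + C**2)
m(G) = 174 (m(G) = -18*(-8) + 5*(1 + 5) = 144 + 5*6 = 144 + 30 = 174)
1/(45764 + m((-23 - 76) + n)) = 1/(45764 + 174) = 1/45938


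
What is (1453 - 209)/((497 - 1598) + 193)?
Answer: -311/227 ≈ -1.3700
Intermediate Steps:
(1453 - 209)/((497 - 1598) + 193) = 1244/(-1101 + 193) = 1244/(-908) = 1244*(-1/908) = -311/227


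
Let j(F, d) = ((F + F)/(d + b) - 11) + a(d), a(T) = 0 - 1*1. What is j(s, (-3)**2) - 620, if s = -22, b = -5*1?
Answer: -643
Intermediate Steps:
b = -5
a(T) = -1 (a(T) = 0 - 1 = -1)
j(F, d) = -12 + 2*F/(-5 + d) (j(F, d) = ((F + F)/(d - 5) - 11) - 1 = ((2*F)/(-5 + d) - 11) - 1 = (2*F/(-5 + d) - 11) - 1 = (-11 + 2*F/(-5 + d)) - 1 = -12 + 2*F/(-5 + d))
j(s, (-3)**2) - 620 = 2*(30 - 22 - 6*(-3)**2)/(-5 + (-3)**2) - 620 = 2*(30 - 22 - 6*9)/(-5 + 9) - 620 = 2*(30 - 22 - 54)/4 - 620 = 2*(1/4)*(-46) - 620 = -23 - 620 = -643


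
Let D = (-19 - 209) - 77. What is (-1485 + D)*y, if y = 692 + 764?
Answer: -2606240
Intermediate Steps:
D = -305 (D = -228 - 77 = -305)
y = 1456
(-1485 + D)*y = (-1485 - 305)*1456 = -1790*1456 = -2606240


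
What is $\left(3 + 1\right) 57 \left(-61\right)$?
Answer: $-13908$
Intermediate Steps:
$\left(3 + 1\right) 57 \left(-61\right) = 4 \cdot 57 \left(-61\right) = 228 \left(-61\right) = -13908$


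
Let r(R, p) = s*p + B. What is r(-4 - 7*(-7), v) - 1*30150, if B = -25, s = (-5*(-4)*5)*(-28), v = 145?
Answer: -436175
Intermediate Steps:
s = -2800 (s = (20*5)*(-28) = 100*(-28) = -2800)
r(R, p) = -25 - 2800*p (r(R, p) = -2800*p - 25 = -25 - 2800*p)
r(-4 - 7*(-7), v) - 1*30150 = (-25 - 2800*145) - 1*30150 = (-25 - 406000) - 30150 = -406025 - 30150 = -436175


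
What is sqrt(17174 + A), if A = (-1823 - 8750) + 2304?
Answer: sqrt(8905) ≈ 94.366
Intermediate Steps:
A = -8269 (A = -10573 + 2304 = -8269)
sqrt(17174 + A) = sqrt(17174 - 8269) = sqrt(8905)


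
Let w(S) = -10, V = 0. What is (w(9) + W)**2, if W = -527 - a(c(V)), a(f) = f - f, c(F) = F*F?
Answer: 288369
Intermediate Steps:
c(F) = F**2
a(f) = 0
W = -527 (W = -527 - 1*0 = -527 + 0 = -527)
(w(9) + W)**2 = (-10 - 527)**2 = (-537)**2 = 288369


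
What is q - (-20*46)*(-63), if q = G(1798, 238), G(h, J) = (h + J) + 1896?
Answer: -54028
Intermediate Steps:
G(h, J) = 1896 + J + h (G(h, J) = (J + h) + 1896 = 1896 + J + h)
q = 3932 (q = 1896 + 238 + 1798 = 3932)
q - (-20*46)*(-63) = 3932 - (-20*46)*(-63) = 3932 - (-920)*(-63) = 3932 - 1*57960 = 3932 - 57960 = -54028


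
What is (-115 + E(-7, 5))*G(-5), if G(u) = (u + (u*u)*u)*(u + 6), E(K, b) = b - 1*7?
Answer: 15210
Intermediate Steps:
E(K, b) = -7 + b (E(K, b) = b - 7 = -7 + b)
G(u) = (6 + u)*(u + u**3) (G(u) = (u + u**2*u)*(6 + u) = (u + u**3)*(6 + u) = (6 + u)*(u + u**3))
(-115 + E(-7, 5))*G(-5) = (-115 + (-7 + 5))*(-5*(6 - 5 + (-5)**3 + 6*(-5)**2)) = (-115 - 2)*(-5*(6 - 5 - 125 + 6*25)) = -(-585)*(6 - 5 - 125 + 150) = -(-585)*26 = -117*(-130) = 15210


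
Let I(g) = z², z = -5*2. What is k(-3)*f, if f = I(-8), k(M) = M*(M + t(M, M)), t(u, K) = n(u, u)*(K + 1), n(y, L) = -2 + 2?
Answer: 900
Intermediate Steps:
n(y, L) = 0
t(u, K) = 0 (t(u, K) = 0*(K + 1) = 0*(1 + K) = 0)
z = -10
k(M) = M² (k(M) = M*(M + 0) = M*M = M²)
I(g) = 100 (I(g) = (-10)² = 100)
f = 100
k(-3)*f = (-3)²*100 = 9*100 = 900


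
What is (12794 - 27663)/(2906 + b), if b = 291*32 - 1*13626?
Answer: 14869/1408 ≈ 10.560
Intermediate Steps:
b = -4314 (b = 9312 - 13626 = -4314)
(12794 - 27663)/(2906 + b) = (12794 - 27663)/(2906 - 4314) = -14869/(-1408) = -14869*(-1/1408) = 14869/1408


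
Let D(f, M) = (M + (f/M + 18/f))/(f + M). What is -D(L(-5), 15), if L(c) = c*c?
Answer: -163/375 ≈ -0.43467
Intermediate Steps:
L(c) = c²
D(f, M) = (M + 18/f + f/M)/(M + f) (D(f, M) = (M + (18/f + f/M))/(M + f) = (M + 18/f + f/M)/(M + f))
-D(L(-5), 15) = -(((-5)²)² + 18*15 + (-5)²*15²)/(15*((-5)²)*(15 + (-5)²)) = -(25² + 270 + 25*225)/(15*25*(15 + 25)) = -(625 + 270 + 5625)/(15*25*40) = -6520/(15*25*40) = -1*163/375 = -163/375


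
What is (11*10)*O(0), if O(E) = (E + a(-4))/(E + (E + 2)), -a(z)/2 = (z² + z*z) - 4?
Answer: -3080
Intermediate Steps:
a(z) = 8 - 4*z² (a(z) = -2*((z² + z*z) - 4) = -2*((z² + z²) - 4) = -2*(2*z² - 4) = -2*(-4 + 2*z²) = 8 - 4*z²)
O(E) = (-56 + E)/(2 + 2*E) (O(E) = (E + (8 - 4*(-4)²))/(E + (E + 2)) = (E + (8 - 4*16))/(E + (2 + E)) = (E + (8 - 64))/(2 + 2*E) = (E - 56)/(2 + 2*E) = (-56 + E)/(2 + 2*E))
(11*10)*O(0) = (11*10)*((-56 + 0)/(2*(1 + 0))) = 110*((½)*(-56)/1) = 110*((½)*1*(-56)) = 110*(-28) = -3080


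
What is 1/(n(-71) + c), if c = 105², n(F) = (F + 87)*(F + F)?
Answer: 1/8753 ≈ 0.00011425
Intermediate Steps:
n(F) = 2*F*(87 + F) (n(F) = (87 + F)*(2*F) = 2*F*(87 + F))
c = 11025
1/(n(-71) + c) = 1/(2*(-71)*(87 - 71) + 11025) = 1/(2*(-71)*16 + 11025) = 1/(-2272 + 11025) = 1/8753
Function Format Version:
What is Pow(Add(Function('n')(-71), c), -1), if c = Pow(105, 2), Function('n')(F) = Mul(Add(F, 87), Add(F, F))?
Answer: Rational(1, 8753) ≈ 0.00011425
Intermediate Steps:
Function('n')(F) = Mul(2, F, Add(87, F)) (Function('n')(F) = Mul(Add(87, F), Mul(2, F)) = Mul(2, F, Add(87, F)))
c = 11025
Pow(Add(Function('n')(-71), c), -1) = Pow(Add(Mul(2, -71, Add(87, -71)), 11025), -1) = Pow(Add(Mul(2, -71, 16), 11025), -1) = Pow(Add(-2272, 11025), -1) = Pow(8753, -1) = Rational(1, 8753)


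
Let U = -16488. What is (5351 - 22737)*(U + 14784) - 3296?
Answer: 29622448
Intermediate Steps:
(5351 - 22737)*(U + 14784) - 3296 = (5351 - 22737)*(-16488 + 14784) - 3296 = -17386*(-1704) - 3296 = 29625744 - 3296 = 29622448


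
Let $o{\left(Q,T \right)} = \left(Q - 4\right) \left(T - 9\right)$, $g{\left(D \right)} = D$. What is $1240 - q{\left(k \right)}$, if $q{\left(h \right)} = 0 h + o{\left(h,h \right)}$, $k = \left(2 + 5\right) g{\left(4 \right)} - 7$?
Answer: $1036$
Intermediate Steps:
$o{\left(Q,T \right)} = \left(-9 + T\right) \left(-4 + Q\right)$ ($o{\left(Q,T \right)} = \left(-4 + Q\right) \left(T - 9\right) = \left(-4 + Q\right) \left(-9 + T\right) = \left(-9 + T\right) \left(-4 + Q\right)$)
$k = 21$ ($k = \left(2 + 5\right) 4 - 7 = 7 \cdot 4 - 7 = 28 - 7 = 21$)
$q{\left(h \right)} = 36 + h^{2} - 13 h$ ($q{\left(h \right)} = 0 h + \left(36 - 9 h - 4 h + h h\right) = 0 + \left(36 - 9 h - 4 h + h^{2}\right) = 0 + \left(36 + h^{2} - 13 h\right) = 36 + h^{2} - 13 h$)
$1240 - q{\left(k \right)} = 1240 - \left(36 + 21^{2} - 273\right) = 1240 - \left(36 + 441 - 273\right) = 1240 - 204 = 1036$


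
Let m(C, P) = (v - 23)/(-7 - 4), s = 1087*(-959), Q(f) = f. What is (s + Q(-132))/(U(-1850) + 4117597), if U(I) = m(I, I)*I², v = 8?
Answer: -11468215/96631067 ≈ -0.11868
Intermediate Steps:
s = -1042433
m(C, P) = 15/11 (m(C, P) = (8 - 23)/(-7 - 4) = -15/(-11) = -15*(-1/11) = 15/11)
U(I) = 15*I²/11
(s + Q(-132))/(U(-1850) + 4117597) = (-1042433 - 132)/((15/11)*(-1850)² + 4117597) = -1042565/((15/11)*3422500 + 4117597) = -1042565/(51337500/11 + 4117597) = -1042565/96631067/11 = -1042565*11/96631067 = -11468215/96631067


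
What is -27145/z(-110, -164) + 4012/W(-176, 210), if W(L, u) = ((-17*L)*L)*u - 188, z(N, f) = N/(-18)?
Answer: -1350817422380/304107397 ≈ -4441.9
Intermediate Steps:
z(N, f) = -N/18 (z(N, f) = N*(-1/18) = -N/18)
W(L, u) = -188 - 17*u*L**2 (W(L, u) = (-17*L**2)*u - 188 = -17*u*L**2 - 188 = -188 - 17*u*L**2)
-27145/z(-110, -164) + 4012/W(-176, 210) = -27145/((-1/18*(-110))) + 4012/(-188 - 17*210*(-176)**2) = -27145/55/9 + 4012/(-188 - 17*210*30976) = -27145*9/55 + 4012/(-188 - 110584320) = -48861/11 + 4012/(-110584508) = -48861/11 + 4012*(-1/110584508) = -48861/11 - 1003/27646127 = -1350817422380/304107397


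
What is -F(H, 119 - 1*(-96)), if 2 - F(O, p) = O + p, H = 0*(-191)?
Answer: 213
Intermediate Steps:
H = 0
F(O, p) = 2 - O - p (F(O, p) = 2 - (O + p) = 2 + (-O - p) = 2 - O - p)
-F(H, 119 - 1*(-96)) = -(2 - 1*0 - (119 - 1*(-96))) = -(2 + 0 - (119 + 96)) = -(2 + 0 - 1*215) = -(2 + 0 - 215) = -1*(-213) = 213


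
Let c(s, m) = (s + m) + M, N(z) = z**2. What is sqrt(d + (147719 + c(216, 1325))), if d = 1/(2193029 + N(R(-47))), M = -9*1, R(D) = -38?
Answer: 2*sqrt(179687448515623863)/2194473 ≈ 386.33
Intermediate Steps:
M = -9
c(s, m) = -9 + m + s (c(s, m) = (s + m) - 9 = (m + s) - 9 = -9 + m + s)
d = 1/2194473 (d = 1/(2193029 + (-38)**2) = 1/(2193029 + 1444) = 1/2194473 ≈ 4.5569e-7)
sqrt(d + (147719 + c(216, 1325))) = sqrt(1/2194473 + (147719 + (-9 + 1325 + 216))) = sqrt(1/2194473 + (147719 + 1532)) = sqrt(1/2194473 + 149251) = sqrt(327527289724/2194473) = 2*sqrt(179687448515623863)/2194473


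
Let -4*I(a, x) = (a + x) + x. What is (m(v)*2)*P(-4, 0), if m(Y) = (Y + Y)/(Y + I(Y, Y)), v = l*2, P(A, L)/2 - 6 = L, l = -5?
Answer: 192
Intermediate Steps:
P(A, L) = 12 + 2*L
v = -10 (v = -5*2 = -10)
I(a, x) = -x/2 - a/4 (I(a, x) = -((a + x) + x)/4 = -(a + 2*x)/4 = -x/2 - a/4)
m(Y) = 8 (m(Y) = (Y + Y)/(Y + (-Y/2 - Y/4)) = (2*Y)/(Y - 3*Y/4) = (2*Y)/((Y/4)) = (2*Y)*(4/Y) = 8)
(m(v)*2)*P(-4, 0) = (8*2)*(12 + 2*0) = 16*(12 + 0) = 16*12 = 192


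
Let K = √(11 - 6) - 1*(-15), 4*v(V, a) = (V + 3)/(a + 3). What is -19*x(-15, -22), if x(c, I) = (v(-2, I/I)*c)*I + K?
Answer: -5415/8 - 19*√5 ≈ -719.36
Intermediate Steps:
v(V, a) = (3 + V)/(4*(3 + a)) (v(V, a) = ((V + 3)/(a + 3))/4 = ((3 + V)/(3 + a))/4 = (3 + V)/(4*(3 + a)))
K = 15 + √5 (K = √5 + 15 = 15 + √5 ≈ 17.236)
x(c, I) = 15 + √5 + I*c/16 (x(c, I) = (((3 - 2)/(4*(3 + I/I)))*c)*I + (15 + √5) = (((¼)*1/(3 + 1))*c)*I + (15 + √5) = (((¼)*1/4)*c)*I + (15 + √5) = (((¼)*(¼)*1)*c)*I + (15 + √5) = (c/16)*I + (15 + √5) = I*c/16 + (15 + √5) = 15 + √5 + I*c/16)
-19*x(-15, -22) = -19*(15 + √5 + (1/16)*(-22)*(-15)) = -19*(15 + √5 + 165/8) = -19*(285/8 + √5) = -5415/8 - 19*√5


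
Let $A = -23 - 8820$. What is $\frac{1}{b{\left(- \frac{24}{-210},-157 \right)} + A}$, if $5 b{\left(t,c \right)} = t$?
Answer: $- \frac{175}{1547521} \approx -0.00011308$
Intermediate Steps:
$b{\left(t,c \right)} = \frac{t}{5}$
$A = -8843$ ($A = -23 - 8820 = -8843$)
$\frac{1}{b{\left(- \frac{24}{-210},-157 \right)} + A} = \frac{1}{\frac{\left(-24\right) \frac{1}{-210}}{5} - 8843} = \frac{1}{\frac{\left(-24\right) \left(- \frac{1}{210}\right)}{5} - 8843} = \frac{1}{\frac{1}{5} \cdot \frac{4}{35} - 8843} = \frac{1}{\frac{4}{175} - 8843} = \frac{1}{- \frac{1547521}{175}} = - \frac{175}{1547521}$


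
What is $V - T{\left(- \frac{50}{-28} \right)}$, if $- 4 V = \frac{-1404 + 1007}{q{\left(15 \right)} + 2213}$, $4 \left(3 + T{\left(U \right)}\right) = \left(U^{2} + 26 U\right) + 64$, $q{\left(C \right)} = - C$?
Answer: $- \frac{3121411}{123088} \approx -25.359$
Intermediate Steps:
$T{\left(U \right)} = 13 + \frac{U^{2}}{4} + \frac{13 U}{2}$ ($T{\left(U \right)} = -3 + \frac{\left(U^{2} + 26 U\right) + 64}{4} = -3 + \frac{64 + U^{2} + 26 U}{4} = -3 + \left(16 + \frac{U^{2}}{4} + \frac{13 U}{2}\right) = 13 + \frac{U^{2}}{4} + \frac{13 U}{2}$)
$V = \frac{397}{8792}$ ($V = - \frac{\left(-1404 + 1007\right) \frac{1}{\left(-1\right) 15 + 2213}}{4} = - \frac{\left(-397\right) \frac{1}{-15 + 2213}}{4} = - \frac{\left(-397\right) \frac{1}{2198}}{4} = \left(- \frac{1}{4}\right) \left(- \frac{397}{2198}\right) = \frac{397}{8792} \approx 0.045155$)
$V - T{\left(- \frac{50}{-28} \right)} = \frac{397}{8792} - \left(13 + \frac{\left(- \frac{50}{-28}\right)^{2}}{4} + \frac{13 \left(- \frac{50}{-28}\right)}{2}\right) = \frac{397}{8792} - \left(13 + \frac{\left(\left(-50\right) \left(- \frac{1}{28}\right)\right)^{2}}{4} + \frac{13 \left(\left(-50\right) \left(- \frac{1}{28}\right)\right)}{2}\right) = \frac{397}{8792} - \left(13 + \frac{\left(\frac{25}{14}\right)^{2}}{4} + \frac{13}{2} \cdot \frac{25}{14}\right) = \frac{397}{8792} - \left(13 + \frac{1}{4} \cdot \frac{625}{196} + \frac{325}{28}\right) = \frac{397}{8792} - \left(13 + \frac{625}{784} + \frac{325}{28}\right) = \frac{397}{8792} - \frac{19917}{784} = - \frac{3121411}{123088}$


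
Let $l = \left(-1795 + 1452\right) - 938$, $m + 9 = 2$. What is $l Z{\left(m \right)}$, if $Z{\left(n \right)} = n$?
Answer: $8967$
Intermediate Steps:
$m = -7$ ($m = -9 + 2 = -7$)
$l = -1281$ ($l = -343 - 938 = -1281$)
$l Z{\left(m \right)} = \left(-1281\right) \left(-7\right) = 8967$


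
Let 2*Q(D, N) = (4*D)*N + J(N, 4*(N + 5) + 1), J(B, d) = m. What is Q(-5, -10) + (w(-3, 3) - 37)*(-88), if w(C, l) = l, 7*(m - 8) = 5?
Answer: 43349/14 ≈ 3096.4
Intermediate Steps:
m = 61/7 (m = 8 + (1/7)*5 = 8 + 5/7 = 61/7 ≈ 8.7143)
J(B, d) = 61/7
Q(D, N) = 61/14 + 2*D*N (Q(D, N) = ((4*D)*N + 61/7)/2 = (4*D*N + 61/7)/2 = (61/7 + 4*D*N)/2 = 61/14 + 2*D*N)
Q(-5, -10) + (w(-3, 3) - 37)*(-88) = (61/14 + 2*(-5)*(-10)) + (3 - 37)*(-88) = (61/14 + 100) - 34*(-88) = 1461/14 + 2992 = 43349/14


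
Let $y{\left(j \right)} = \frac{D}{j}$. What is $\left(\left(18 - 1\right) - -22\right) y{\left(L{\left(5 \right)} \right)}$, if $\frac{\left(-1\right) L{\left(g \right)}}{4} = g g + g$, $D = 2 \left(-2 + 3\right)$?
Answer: $- \frac{13}{20} \approx -0.65$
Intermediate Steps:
$D = 2$ ($D = 2 \cdot 1 = 2$)
$L{\left(g \right)} = - 4 g - 4 g^{2}$ ($L{\left(g \right)} = - 4 \left(g g + g\right) = - 4 \left(g^{2} + g\right) = - 4 \left(g + g^{2}\right) = - 4 g - 4 g^{2}$)
$y{\left(j \right)} = \frac{2}{j}$
$\left(\left(18 - 1\right) - -22\right) y{\left(L{\left(5 \right)} \right)} = \left(\left(18 - 1\right) - -22\right) \frac{2}{\left(-4\right) 5 \left(1 + 5\right)} = \left(17 + 22\right) \frac{2}{\left(-4\right) 5 \cdot 6} = 39 \frac{2}{-120} = 39 \cdot 2 \left(- \frac{1}{120}\right) = 39 \left(- \frac{1}{60}\right) = - \frac{13}{20}$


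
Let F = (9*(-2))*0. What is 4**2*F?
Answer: 0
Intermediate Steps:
F = 0 (F = -18*0 = 0)
4**2*F = 4**2*0 = 16*0 = 0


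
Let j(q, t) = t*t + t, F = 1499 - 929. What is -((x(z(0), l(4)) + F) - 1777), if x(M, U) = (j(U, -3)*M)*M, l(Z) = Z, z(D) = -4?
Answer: 1111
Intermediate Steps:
F = 570
j(q, t) = t + t² (j(q, t) = t² + t = t + t²)
x(M, U) = 6*M² (x(M, U) = ((-3*(1 - 3))*M)*M = ((-3*(-2))*M)*M = (6*M)*M = 6*M²)
-((x(z(0), l(4)) + F) - 1777) = -((6*(-4)² + 570) - 1777) = -((6*16 + 570) - 1777) = -((96 + 570) - 1777) = -(666 - 1777) = -1*(-1111) = 1111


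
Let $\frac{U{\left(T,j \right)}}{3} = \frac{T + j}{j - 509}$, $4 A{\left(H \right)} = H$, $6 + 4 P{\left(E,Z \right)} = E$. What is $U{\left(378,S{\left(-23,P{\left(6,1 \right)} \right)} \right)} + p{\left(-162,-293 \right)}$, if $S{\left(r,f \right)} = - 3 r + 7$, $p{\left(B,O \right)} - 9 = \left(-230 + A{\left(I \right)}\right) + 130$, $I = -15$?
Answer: $- \frac{169555}{1732} \approx -97.896$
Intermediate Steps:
$P{\left(E,Z \right)} = - \frac{3}{2} + \frac{E}{4}$
$A{\left(H \right)} = \frac{H}{4}$
$p{\left(B,O \right)} = - \frac{379}{4}$ ($p{\left(B,O \right)} = 9 + \left(\left(-230 + \frac{1}{4} \left(-15\right)\right) + 130\right) = 9 + \left(\left(-230 - \frac{15}{4}\right) + 130\right) = 9 + \left(- \frac{935}{4} + 130\right) = 9 - \frac{415}{4} = - \frac{379}{4}$)
$S{\left(r,f \right)} = 7 - 3 r$
$U{\left(T,j \right)} = \frac{3 \left(T + j\right)}{-509 + j}$ ($U{\left(T,j \right)} = 3 \frac{T + j}{j - 509} = 3 \frac{T + j}{-509 + j} = \frac{3 \left(T + j\right)}{-509 + j}$)
$U{\left(378,S{\left(-23,P{\left(6,1 \right)} \right)} \right)} + p{\left(-162,-293 \right)} = \frac{3 \left(378 + \left(7 - -69\right)\right)}{-509 + \left(7 - -69\right)} - \frac{379}{4} = \frac{3 \left(378 + \left(7 + 69\right)\right)}{-509 + \left(7 + 69\right)} - \frac{379}{4} = \frac{3 \left(378 + 76\right)}{-509 + 76} - \frac{379}{4} = 3 \frac{1}{-433} \cdot 454 - \frac{379}{4} = 3 \left(- \frac{1}{433}\right) 454 - \frac{379}{4} = - \frac{1362}{433} - \frac{379}{4} = - \frac{169555}{1732}$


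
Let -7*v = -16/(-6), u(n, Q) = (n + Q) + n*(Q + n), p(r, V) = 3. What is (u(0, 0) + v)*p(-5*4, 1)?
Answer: -8/7 ≈ -1.1429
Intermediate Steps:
u(n, Q) = Q + n + n*(Q + n) (u(n, Q) = (Q + n) + n*(Q + n) = Q + n + n*(Q + n))
v = -8/21 (v = -(-4)*4/(-6)/7 = -(-4)*4*(-1/6)/7 = -(-4)*(-2)/(7*3) = -1/7*8/3 = -8/21 ≈ -0.38095)
(u(0, 0) + v)*p(-5*4, 1) = ((0 + 0 + 0**2 + 0*0) - 8/21)*3 = ((0 + 0 + 0 + 0) - 8/21)*3 = (0 - 8/21)*3 = -8/21*3 = -8/7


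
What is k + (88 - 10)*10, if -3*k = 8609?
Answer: -6269/3 ≈ -2089.7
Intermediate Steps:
k = -8609/3 (k = -⅓*8609 = -8609/3 ≈ -2869.7)
k + (88 - 10)*10 = -8609/3 + (88 - 10)*10 = -8609/3 + 78*10 = -8609/3 + 780 = -6269/3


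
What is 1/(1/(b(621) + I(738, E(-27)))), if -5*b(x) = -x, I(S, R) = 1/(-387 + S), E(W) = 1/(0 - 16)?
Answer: 217976/1755 ≈ 124.20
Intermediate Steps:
E(W) = -1/16 (E(W) = 1/(-16) = -1/16)
b(x) = x/5 (b(x) = -(-1)*x/5 = x/5)
1/(1/(b(621) + I(738, E(-27)))) = 1/(1/((⅕)*621 + 1/(-387 + 738))) = 1/(1/(621/5 + 1/351)) = 1/(1/(217976/1755)) = 1/(1755/217976) = 217976/1755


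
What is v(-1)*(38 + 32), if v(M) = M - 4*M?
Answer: 210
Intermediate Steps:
v(M) = -3*M
v(-1)*(38 + 32) = (-3*(-1))*(38 + 32) = 3*70 = 210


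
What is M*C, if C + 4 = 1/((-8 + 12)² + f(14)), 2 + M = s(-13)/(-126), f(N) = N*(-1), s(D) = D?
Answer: 239/36 ≈ 6.6389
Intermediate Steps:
f(N) = -N
M = -239/126 (M = -2 - 13/(-126) = -2 - 13*(-1/126) = -2 + 13/126 = -239/126 ≈ -1.8968)
C = -7/2 (C = -4 + 1/((-8 + 12)² - 1*14) = -4 + 1/(4² - 14) = -4 + 1/(16 - 14) = -4 + 1/2 = -4 + ½ = -7/2 ≈ -3.5000)
M*C = -239/126*(-7/2) = 239/36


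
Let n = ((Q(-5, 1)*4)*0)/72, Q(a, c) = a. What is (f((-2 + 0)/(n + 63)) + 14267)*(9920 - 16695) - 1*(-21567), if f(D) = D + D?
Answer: -6088126454/63 ≈ -9.6637e+7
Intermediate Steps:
n = 0 (n = (-5*4*0)/72 = -20*0*(1/72) = 0*(1/72) = 0)
f(D) = 2*D
(f((-2 + 0)/(n + 63)) + 14267)*(9920 - 16695) - 1*(-21567) = (2*((-2 + 0)/(0 + 63)) + 14267)*(9920 - 16695) - 1*(-21567) = (2*(-2/63) + 14267)*(-6775) + 21567 = (-4/63 + 14267)*(-6775) + 21567 = (898817/63)*(-6775) + 21567 = -6089485175/63 + 21567 = -6088126454/63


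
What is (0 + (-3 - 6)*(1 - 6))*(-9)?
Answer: -405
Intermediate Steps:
(0 + (-3 - 6)*(1 - 6))*(-9) = (0 - 9*(-5))*(-9) = (0 + 45)*(-9) = 45*(-9) = -405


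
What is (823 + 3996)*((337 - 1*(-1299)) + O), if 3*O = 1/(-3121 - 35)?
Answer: 74644608893/9468 ≈ 7.8839e+6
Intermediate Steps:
O = -1/9468 (O = 1/(3*(-3121 - 35)) = (⅓)/(-3156) = (⅓)*(-1/3156) = -1/9468 ≈ -0.00010562)
(823 + 3996)*((337 - 1*(-1299)) + O) = (823 + 3996)*((337 - 1*(-1299)) - 1/9468) = 4819*((337 + 1299) - 1/9468) = 4819*(1636 - 1/9468) = 4819*(15489647/9468) = 74644608893/9468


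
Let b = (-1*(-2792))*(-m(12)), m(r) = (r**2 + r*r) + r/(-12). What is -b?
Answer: 801304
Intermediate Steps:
m(r) = 2*r**2 - r/12 (m(r) = (r**2 + r**2) + r*(-1/12) = 2*r**2 - r/12)
b = -801304 (b = (-1*(-2792))*(-12*(-1 + 24*12)/12) = 2792*(-12*(-1 + 288)/12) = 2792*(-12*287/12) = 2792*(-1*287) = 2792*(-287) = -801304)
-b = -1*(-801304) = 801304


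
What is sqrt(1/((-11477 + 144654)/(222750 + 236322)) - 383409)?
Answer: 3*I*sqrt(755569370836313)/133177 ≈ 619.2*I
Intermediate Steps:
sqrt(1/((-11477 + 144654)/(222750 + 236322)) - 383409) = sqrt(1/(133177/459072) - 383409) = sqrt(459072/133177 - 383409) = sqrt(-51060801321/133177) = 3*I*sqrt(755569370836313)/133177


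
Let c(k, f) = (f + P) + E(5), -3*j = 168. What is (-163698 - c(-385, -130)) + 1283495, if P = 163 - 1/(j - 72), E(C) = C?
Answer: 143329151/128 ≈ 1.1198e+6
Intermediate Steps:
j = -56 (j = -⅓*168 = -56)
P = 20865/128 (P = 163 - 1/(-56 - 72) = 163 - 1/(-128) = 163 - 1*(-1/128) = 163 + 1/128 = 20865/128 ≈ 163.01)
c(k, f) = 21505/128 + f (c(k, f) = (f + 20865/128) + 5 = (20865/128 + f) + 5 = 21505/128 + f)
(-163698 - c(-385, -130)) + 1283495 = (-163698 - (21505/128 - 130)) + 1283495 = (-163698 - 1*4865/128) + 1283495 = (-163698 - 4865/128) + 1283495 = -20958209/128 + 1283495 = 143329151/128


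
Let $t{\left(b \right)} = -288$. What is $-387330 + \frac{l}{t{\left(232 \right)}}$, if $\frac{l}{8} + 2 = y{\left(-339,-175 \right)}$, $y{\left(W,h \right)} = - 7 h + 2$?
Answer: $- \frac{13945105}{36} \approx -3.8736 \cdot 10^{5}$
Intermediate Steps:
$y{\left(W,h \right)} = 2 - 7 h$
$l = 9800$ ($l = -16 + 8 \left(2 - -1225\right) = -16 + 8 \left(2 + 1225\right) = -16 + 8 \cdot 1227 = -16 + 9816 = 9800$)
$-387330 + \frac{l}{t{\left(232 \right)}} = -387330 + \frac{9800}{-288} = -387330 + 9800 \left(- \frac{1}{288}\right) = -387330 - \frac{1225}{36} = - \frac{13945105}{36}$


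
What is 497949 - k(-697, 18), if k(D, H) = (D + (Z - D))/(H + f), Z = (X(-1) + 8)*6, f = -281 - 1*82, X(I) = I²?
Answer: 57264153/115 ≈ 4.9795e+5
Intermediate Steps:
f = -363 (f = -281 - 82 = -363)
Z = 54 (Z = ((-1)² + 8)*6 = (1 + 8)*6 = 9*6 = 54)
k(D, H) = 54/(-363 + H) (k(D, H) = (D + (54 - D))/(H - 363) = 54/(-363 + H))
497949 - k(-697, 18) = 497949 - 54/(-363 + 18) = 497949 - 54/(-345) = 497949 - 54*(-1)/345 = 497949 - 1*(-18/115) = 497949 + 18/115 = 57264153/115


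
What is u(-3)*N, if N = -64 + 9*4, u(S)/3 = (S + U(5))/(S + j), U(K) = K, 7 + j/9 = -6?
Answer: 7/5 ≈ 1.4000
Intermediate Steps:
j = -117 (j = -63 + 9*(-6) = -63 - 54 = -117)
u(S) = 3*(5 + S)/(-117 + S) (u(S) = 3*((S + 5)/(S - 117)) = 3*((5 + S)/(-117 + S)) = 3*(5 + S)/(-117 + S))
N = -28 (N = -64 + 36 = -28)
u(-3)*N = (3*(5 - 3)/(-117 - 3))*(-28) = (3*2/(-120))*(-28) = (3*(-1/120)*2)*(-28) = -1/20*(-28) = 7/5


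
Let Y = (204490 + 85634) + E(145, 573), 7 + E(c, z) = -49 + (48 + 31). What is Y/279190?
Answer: 290147/279190 ≈ 1.0392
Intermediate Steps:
E(c, z) = 23 (E(c, z) = -7 + (-49 + (48 + 31)) = -7 + (-49 + 79) = -7 + 30 = 23)
Y = 290147 (Y = (204490 + 85634) + 23 = 290124 + 23 = 290147)
Y/279190 = 290147/279190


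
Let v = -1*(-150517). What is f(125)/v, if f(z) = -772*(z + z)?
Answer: -193000/150517 ≈ -1.2822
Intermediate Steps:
f(z) = -1544*z
v = 150517
f(125)/v = -1544*125/150517 = -193000*1/150517 = -193000/150517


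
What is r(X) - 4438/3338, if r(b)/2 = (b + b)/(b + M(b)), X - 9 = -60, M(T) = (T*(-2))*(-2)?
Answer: -4419/8345 ≈ -0.52954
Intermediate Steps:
M(T) = 4*T (M(T) = -2*T*(-2) = 4*T)
X = -51 (X = 9 - 60 = -51)
r(b) = ⅘ (r(b) = 2*((b + b)/(b + 4*b)) = 2*((2*b)/((5*b))) = 2*((2*b)*(1/(5*b))) = 2*(⅖) = ⅘)
r(X) - 4438/3338 = ⅘ - 4438/3338 = ⅘ - 4438*1/3338 = ⅘ - 2219/1669 = -4419/8345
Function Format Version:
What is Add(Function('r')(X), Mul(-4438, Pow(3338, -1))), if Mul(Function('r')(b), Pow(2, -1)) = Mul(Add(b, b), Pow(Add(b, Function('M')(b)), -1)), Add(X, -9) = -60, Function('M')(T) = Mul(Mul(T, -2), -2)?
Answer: Rational(-4419, 8345) ≈ -0.52954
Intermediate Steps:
Function('M')(T) = Mul(4, T) (Function('M')(T) = Mul(Mul(-2, T), -2) = Mul(4, T))
X = -51 (X = Add(9, -60) = -51)
Function('r')(b) = Rational(4, 5) (Function('r')(b) = Mul(2, Mul(Add(b, b), Pow(Add(b, Mul(4, b)), -1))) = Mul(2, Mul(Mul(2, b), Pow(Mul(5, b), -1))) = Mul(2, Mul(Mul(2, b), Mul(Rational(1, 5), Pow(b, -1)))) = Mul(2, Rational(2, 5)) = Rational(4, 5))
Add(Function('r')(X), Mul(-4438, Pow(3338, -1))) = Add(Rational(4, 5), Mul(-4438, Pow(3338, -1))) = Add(Rational(4, 5), Mul(-4438, Rational(1, 3338))) = Add(Rational(4, 5), Rational(-2219, 1669)) = Rational(-4419, 8345)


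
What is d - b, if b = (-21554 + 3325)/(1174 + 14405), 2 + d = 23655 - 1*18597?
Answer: 78785653/15579 ≈ 5057.2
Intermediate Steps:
d = 5056 (d = -2 + (23655 - 1*18597) = -2 + (23655 - 18597) = -2 + 5058 = 5056)
b = -18229/15579 ≈ -1.1701
d - b = 5056 - 1*(-18229/15579) = 5056 + 18229/15579 = 78785653/15579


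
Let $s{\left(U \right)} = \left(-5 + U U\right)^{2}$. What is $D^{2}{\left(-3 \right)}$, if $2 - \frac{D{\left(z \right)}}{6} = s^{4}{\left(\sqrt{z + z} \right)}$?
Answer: $1654190244220919076$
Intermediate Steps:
$s{\left(U \right)} = \left(-5 + U^{2}\right)^{2}$
$D{\left(z \right)} = 12 - 6 \left(-5 + 2 z\right)^{8}$ ($D{\left(z \right)} = 12 - 6 \left(\left(-5 + \left(\sqrt{z + z}\right)^{2}\right)^{2}\right)^{4} = 12 - 6 \left(\left(-5 + \left(\sqrt{2 z}\right)^{2}\right)^{2}\right)^{4} = 12 - 6 \left(\left(-5 + \left(\sqrt{2} \sqrt{z}\right)^{2}\right)^{2}\right)^{4} = 12 - 6 \left(\left(-5 + 2 z\right)^{2}\right)^{4} = 12 - 6 \left(-5 + 2 z\right)^{8}$)
$D^{2}{\left(-3 \right)} = \left(12 - 6 \left(-5 + 2 \left(-3\right)\right)^{8}\right)^{2} = \left(12 - 6 \left(-5 - 6\right)^{8}\right)^{2} = \left(12 - 6 \left(-11\right)^{8}\right)^{2} = \left(12 - 1286153286\right)^{2} = \left(-1286153274\right)^{2} = 1654190244220919076$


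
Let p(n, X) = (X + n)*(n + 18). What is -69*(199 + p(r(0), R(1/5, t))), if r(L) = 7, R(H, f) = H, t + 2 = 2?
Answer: -26151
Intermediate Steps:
t = 0 (t = -2 + 2 = 0)
p(n, X) = (18 + n)*(X + n) (p(n, X) = (X + n)*(18 + n) = (18 + n)*(X + n))
-69*(199 + p(r(0), R(1/5, t))) = -69*(199 + (7² + 18/5 + 18*7 + 7/5)) = -69*(199 + (49 + 18*(⅕) + 126 + (⅕)*7)) = -69*(199 + (49 + 18/5 + 126 + 7/5)) = -69*(199 + 180) = -69*379 = -26151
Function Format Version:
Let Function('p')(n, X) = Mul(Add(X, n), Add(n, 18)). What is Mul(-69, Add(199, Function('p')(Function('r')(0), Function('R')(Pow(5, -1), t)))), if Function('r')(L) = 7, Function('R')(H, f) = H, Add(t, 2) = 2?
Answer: -26151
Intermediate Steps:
t = 0 (t = Add(-2, 2) = 0)
Function('p')(n, X) = Mul(Add(18, n), Add(X, n)) (Function('p')(n, X) = Mul(Add(X, n), Add(18, n)) = Mul(Add(18, n), Add(X, n)))
Mul(-69, Add(199, Function('p')(Function('r')(0), Function('R')(Pow(5, -1), t)))) = Mul(-69, Add(199, Add(Pow(7, 2), Mul(18, Pow(5, -1)), Mul(18, 7), Mul(Pow(5, -1), 7)))) = Mul(-69, Add(199, Add(49, Mul(18, Rational(1, 5)), 126, Mul(Rational(1, 5), 7)))) = Mul(-69, Add(199, Add(49, Rational(18, 5), 126, Rational(7, 5)))) = Mul(-69, Add(199, 180)) = Mul(-69, 379) = -26151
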